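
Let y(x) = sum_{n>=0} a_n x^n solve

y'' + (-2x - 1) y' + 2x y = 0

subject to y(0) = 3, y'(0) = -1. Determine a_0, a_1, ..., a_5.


Ansatz: y(x) = sum_{n>=0} a_n x^n, so y'(x) = sum_{n>=1} n a_n x^(n-1) and y''(x) = sum_{n>=2} n(n-1) a_n x^(n-2).
Substitute into P(x) y'' + Q(x) y' + R(x) y = 0 with P(x) = 1, Q(x) = -2x - 1, R(x) = 2x, and match powers of x.
Initial conditions: a_0 = 3, a_1 = -1.
Setting the coefficient of each power of x to zero and solving order by order (substituting the coefficients already found):
  x^0: 2 a_2 - a_1 = 0  ->  2 a_2 = a_1 = -1  ->  a_2 = -1/2
  x^1: 6 a_3 - 2 a_2 - 2 a_1 + 2 a_0 = 0  ->  6 a_3 = 2 a_2 + 2 a_1 - 2 a_0 = -9  ->  a_3 = -3/2
  x^2: 12 a_4 - 3 a_3 - 4 a_2 + 2 a_1 = 0  ->  12 a_4 = 3 a_3 + 4 a_2 - 2 a_1 = -9/2  ->  a_4 = -3/8
  x^3: 20 a_5 - 4 a_4 - 6 a_3 + 2 a_2 = 0  ->  20 a_5 = 4 a_4 + 6 a_3 - 2 a_2 = -19/2  ->  a_5 = -19/40
Truncated series: y(x) = 3 - x - (1/2) x^2 - (3/2) x^3 - (3/8) x^4 - (19/40) x^5 + O(x^6).

a_0 = 3; a_1 = -1; a_2 = -1/2; a_3 = -3/2; a_4 = -3/8; a_5 = -19/40


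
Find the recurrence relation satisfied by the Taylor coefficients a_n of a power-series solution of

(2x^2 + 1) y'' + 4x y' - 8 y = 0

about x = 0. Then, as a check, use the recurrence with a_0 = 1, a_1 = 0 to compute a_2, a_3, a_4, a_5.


Substitute y = sum_n a_n x^n.
(1 + 2 x^2) y'' contributes (n+2)(n+1) a_{n+2} + 2 n(n-1) a_n at x^n.
4 x y'(x) contributes 4 n a_n at x^n.
-8 y(x) contributes -8 a_n at x^n.
Matching x^n: (n+2)(n+1) a_{n+2} + (2 n(n-1) + 4 n - 8) a_n = 0.
Thus a_{n+2} = (-2 n(n-1) - 4 n + 8) / ((n+1)(n+2)) * a_n.

Check with a_0 = 1, a_1 = 0 (apply the recurrence for n = 0, 1, 2, 3): a_0 = 1, a_1 = 0, a_2 = 4, a_3 = 0, a_4 = -4/3, a_5 = 0.

a_(n+2) = (-2 n(n-1) - 4 n + 8) / ((n+1)(n+2)) * a_n; check: a_0 = 1, a_1 = 0, a_2 = 4, a_3 = 0, a_4 = -4/3, a_5 = 0


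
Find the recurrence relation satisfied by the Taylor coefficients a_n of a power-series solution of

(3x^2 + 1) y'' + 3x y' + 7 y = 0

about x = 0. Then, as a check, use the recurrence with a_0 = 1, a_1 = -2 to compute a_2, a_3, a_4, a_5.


Substitute y = sum_n a_n x^n.
(1 + 3 x^2) y'' contributes (n+2)(n+1) a_{n+2} + 3 n(n-1) a_n at x^n.
3 x y'(x) contributes 3 n a_n at x^n.
7 y(x) contributes 7 a_n at x^n.
Matching x^n: (n+2)(n+1) a_{n+2} + (3 n(n-1) + 3 n + 7) a_n = 0.
Thus a_{n+2} = (-3 n(n-1) - 3 n - 7) / ((n+1)(n+2)) * a_n.

Check with a_0 = 1, a_1 = -2 (apply the recurrence for n = 0, 1, 2, 3): a_0 = 1, a_1 = -2, a_2 = -7/2, a_3 = 10/3, a_4 = 133/24, a_5 = -17/3.

a_(n+2) = (-3 n(n-1) - 3 n - 7) / ((n+1)(n+2)) * a_n; check: a_0 = 1, a_1 = -2, a_2 = -7/2, a_3 = 10/3, a_4 = 133/24, a_5 = -17/3


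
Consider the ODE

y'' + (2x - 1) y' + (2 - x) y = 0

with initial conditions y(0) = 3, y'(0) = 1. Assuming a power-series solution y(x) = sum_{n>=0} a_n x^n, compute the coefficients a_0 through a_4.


Ansatz: y(x) = sum_{n>=0} a_n x^n, so y'(x) = sum_{n>=1} n a_n x^(n-1) and y''(x) = sum_{n>=2} n(n-1) a_n x^(n-2).
Substitute into P(x) y'' + Q(x) y' + R(x) y = 0 with P(x) = 1, Q(x) = 2x - 1, R(x) = 2 - x, and match powers of x.
Initial conditions: a_0 = 3, a_1 = 1.
Setting the coefficient of each power of x to zero and solving order by order (substituting the coefficients already found):
  x^0: 2 a_2 - a_1 + 2 a_0 = 0  ->  2 a_2 = a_1 - 2 a_0 = -5  ->  a_2 = -5/2
  x^1: 6 a_3 - 2 a_2 + 4 a_1 - a_0 = 0  ->  6 a_3 = 2 a_2 - 4 a_1 + a_0 = -6  ->  a_3 = -1
  x^2: 12 a_4 - 3 a_3 + 6 a_2 - a_1 = 0  ->  12 a_4 = 3 a_3 - 6 a_2 + a_1 = 13  ->  a_4 = 13/12
Truncated series: y(x) = 3 + x - (5/2) x^2 - x^3 + (13/12) x^4 + O(x^5).

a_0 = 3; a_1 = 1; a_2 = -5/2; a_3 = -1; a_4 = 13/12


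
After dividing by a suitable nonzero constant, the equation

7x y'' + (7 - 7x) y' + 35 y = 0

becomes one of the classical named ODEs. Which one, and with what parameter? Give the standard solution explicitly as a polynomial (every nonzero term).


All three coefficients share the factor 7; dividing through by 7 gives  x y'' + (1 - x) y' + 5 y = 0.
This matches the Laguerre equation x y'' + (1 - x) y' + n y = 0 with n = 5; the polynomial solution is L_5(x).
With y = sum_k a_k x^k, matching x^k gives (k+1)k a_{k+1} + (k+1) a_{k+1} - k a_k + n a_k = 0, i.e. (k+1)^2 a_{k+1} = (k - n) a_k = (k - 5) a_k. The right side vanishes at k = 5, so the series terminates at degree 5.
Standard normalization L_n(0) = 1 gives a_0 = 1. Work upward with a_{k+1} = (k - 5) a_k / (k+1)^2:
  a_1 = (0 - 5)(1) / 1^2 = -5/1 = -5
  a_2 = (1 - 5)(-5) / 2^2 = 20/4 = 5
  a_3 = (2 - 5)(5) / 3^2 = -15/9 = -5/3
  a_4 = (3 - 5)(-5/3) / 4^2 = (10/3)/16 = 5/24
  a_5 = (4 - 5)(5/24) / 5^2 = (-5/24)/25 = -1/120
Hence L_5(x) = -x^5/120 + 5 x^4/24 - 5 x^3/3 + 5 x^2 - 5 x + 1.

L_5(x); series = -x^5/120 + 5 x^4/24 - 5 x^3/3 + 5 x^2 - 5 x + 1


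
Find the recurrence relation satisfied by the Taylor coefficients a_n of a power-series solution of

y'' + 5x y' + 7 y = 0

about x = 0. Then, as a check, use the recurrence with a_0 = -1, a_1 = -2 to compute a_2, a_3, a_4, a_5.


Substitute y = sum_n a_n x^n.
y''(x) has coefficient (n+2)(n+1) a_{n+2} at x^n;
5 x y'(x) has coefficient 5 n a_n at x^n (shift);
7 y(x) has coefficient 7 a_n at x^n.
Matching x^n: (n+2)(n+1) a_{n+2} + (5n + 7) a_n = 0.
Thus a_{n+2} = (-5n - 7) / ((n+1)(n+2)) * a_n.

Check with a_0 = -1, a_1 = -2 (apply the recurrence for n = 0, 1, 2, 3): a_0 = -1, a_1 = -2, a_2 = 7/2, a_3 = 4, a_4 = -119/24, a_5 = -22/5.

a_(n+2) = (-5n - 7) / ((n+1)(n+2)) * a_n; check: a_0 = -1, a_1 = -2, a_2 = 7/2, a_3 = 4, a_4 = -119/24, a_5 = -22/5


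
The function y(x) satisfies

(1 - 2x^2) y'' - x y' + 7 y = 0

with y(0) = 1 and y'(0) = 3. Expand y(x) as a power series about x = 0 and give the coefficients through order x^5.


Ansatz: y(x) = sum_{n>=0} a_n x^n, so y'(x) = sum_{n>=1} n a_n x^(n-1) and y''(x) = sum_{n>=2} n(n-1) a_n x^(n-2).
Substitute into P(x) y'' + Q(x) y' + R(x) y = 0 with P(x) = 1 - 2x^2, Q(x) = -x, R(x) = 7, and match powers of x.
Initial conditions: a_0 = 1, a_1 = 3.
Setting the coefficient of each power of x to zero and solving order by order (substituting the coefficients already found):
  x^0: 2 a_2 + 7 a_0 = 0  ->  2 a_2 = -7 a_0 = -7  ->  a_2 = -7/2
  x^1: 6 a_3 + 6 a_1 = 0  ->  6 a_3 = -6 a_1 = -18  ->  a_3 = -3
  x^2: 12 a_4 + a_2 = 0  ->  12 a_4 = -a_2 = 7/2  ->  a_4 = 7/24
  x^3: 20 a_5 - 8 a_3 = 0  ->  20 a_5 = 8 a_3 = -24  ->  a_5 = -6/5
Truncated series: y(x) = 1 + 3 x - (7/2) x^2 - 3 x^3 + (7/24) x^4 - (6/5) x^5 + O(x^6).

a_0 = 1; a_1 = 3; a_2 = -7/2; a_3 = -3; a_4 = 7/24; a_5 = -6/5


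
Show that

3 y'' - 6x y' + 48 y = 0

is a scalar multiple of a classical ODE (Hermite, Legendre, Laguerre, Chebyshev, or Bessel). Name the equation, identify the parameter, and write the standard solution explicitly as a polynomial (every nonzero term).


All three coefficients share the factor 3; dividing through by 3 gives  y'' - 2x y' + 16 y = 0.
This matches the Hermite equation y'' - 2x y' + 2n y = 0 with 2n = 16, so n = 8; the polynomial solution is H_8(x).
With y = sum_k a_k x^k, matching x^k gives (k+2)(k+1) a_{k+2} = 2(k - n) a_k = 2(k - 8) a_k. The right side vanishes at k = 8, so the series with the parity of 8 terminates at degree 8.
Standard normalization: leading coefficient of H_n is 2^n, so a_8 = 2^8 = 256. Work downward with a_k = (k+1)(k+2) a_{k+2} / (2(k - n)):
  a_6 = (7)(8)(256) / (2(6 - 8)) = 14336/(-4) = -3584
  a_4 = (5)(6)(-3584) / (2(4 - 8)) = -107520/(-8) = 13440
  a_2 = (3)(4)(13440) / (2(2 - 8)) = 161280/(-12) = -13440
  a_0 = (1)(2)(-13440) / (2(0 - 8)) = -26880/(-16) = 1680
Hence H_8(x) = 256 x^8 - 3584 x^6 + 13440 x^4 - 13440 x^2 + 1680.

H_8(x); series = 256 x^8 - 3584 x^6 + 13440 x^4 - 13440 x^2 + 1680


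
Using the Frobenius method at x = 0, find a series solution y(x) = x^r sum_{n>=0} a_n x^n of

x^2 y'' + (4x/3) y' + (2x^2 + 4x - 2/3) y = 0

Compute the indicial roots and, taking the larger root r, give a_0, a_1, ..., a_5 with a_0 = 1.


Write in Frobenius form y'' + (p(x)/x) y' + (q(x)/x^2) y = 0:
  p(x) = 4/3,  q(x) = 2x^2 + 4x - 2/3.
Indicial equation: r(r-1) + (4/3) r + (-2/3) = 0 -> roots r_1 = 2/3, r_2 = -1.
Take r = r_1 = 2/3. Let y(x) = x^r sum_{n>=0} a_n x^n with a_0 = 1.
Substitute y = x^r sum a_n x^n and match x^{r+n}. The recurrence is
  D(n) a_n + 4 a_{n-1} + 2 a_{n-2} = 0,  where D(n) = (r+n)(r+n-1) + (4/3)(r+n) + (-2/3).
  a_n = [-4 a_{n-1} - 2 a_{n-2}] / D(n).
Since the indicial polynomial factors as (r - r_1)(r - r_2), D(n) = (r_1 + n - r_1)(r_1 + n - r_2) = n(n + 5/3).
Evaluating step by step (a_0 = 1):
  n = 1: D(1) = 1(1 + 5/3) = 8/3; numerator = -4(1) = -4; a_1 = (-4)/(8/3) = -3/2
  n = 2: D(2) = 2(2 + 5/3) = 22/3; numerator = -4(-3/2) - 2(1) = 4; a_2 = (4)/(22/3) = 6/11
  n = 3: D(3) = 3(3 + 5/3) = 14; numerator = -4(6/11) - 2(-3/2) = 9/11; a_3 = (9/11)/(14) = 9/154
  n = 4: D(4) = 4(4 + 5/3) = 68/3; numerator = -4(9/154) - 2(6/11) = -102/77; a_4 = (-102/77)/(68/3) = -9/154
  n = 5: D(5) = 5(5 + 5/3) = 100/3; numerator = -4(-9/154) - 2(9/154) = 9/77; a_5 = (9/77)/(100/3) = 27/7700

r = 2/3; a_0 = 1; a_1 = -3/2; a_2 = 6/11; a_3 = 9/154; a_4 = -9/154; a_5 = 27/7700


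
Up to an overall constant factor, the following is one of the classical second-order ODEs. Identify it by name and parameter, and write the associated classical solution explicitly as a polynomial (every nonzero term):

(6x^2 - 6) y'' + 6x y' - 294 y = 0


All three coefficients share the factor -6; dividing through by -6 gives  (1 - x^2) y'' - x y' + 49 y = 0.
This matches the Chebyshev equation (1 - x^2) y'' - x y' + n^2 y = 0 (note the -x y' term, not -2x y') with n^2 = 49, so n = 7; the polynomial solution is T_7(x).
With y = sum_k a_k x^k, matching x^k gives (k+2)(k+1) a_{k+2} = (k^2 - n^2) a_k = (k - 7)(k + 7) a_k. The right side vanishes at k = 7, so the series with the parity of 7 terminates at degree 7.
Standard normalization: leading coefficient of T_n is 2^(n-1), so a_7 = 2^6 = 64. Work downward with a_k = (k+1)(k+2) a_{k+2} / ((k - 7)(k + 7)):
  a_5 = (6)(7)(64) / ((5 - 7)(5 + 7)) = 2688/(-24) = -112
  a_3 = (4)(5)(-112) / ((3 - 7)(3 + 7)) = -2240/(-40) = 56
  a_1 = (2)(3)(56) / ((1 - 7)(1 + 7)) = 336/(-48) = -7
Hence T_7(x) = 64 x^7 - 112 x^5 + 56 x^3 - 7 x.

T_7(x); series = 64 x^7 - 112 x^5 + 56 x^3 - 7 x


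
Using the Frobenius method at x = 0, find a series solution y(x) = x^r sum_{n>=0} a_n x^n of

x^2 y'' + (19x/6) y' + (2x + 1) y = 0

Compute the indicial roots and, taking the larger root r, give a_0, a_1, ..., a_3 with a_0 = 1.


Write in Frobenius form y'' + (p(x)/x) y' + (q(x)/x^2) y = 0:
  p(x) = 19/6,  q(x) = 2x + 1.
Indicial equation: r(r-1) + (19/6) r + (1) = 0 -> roots r_1 = -2/3, r_2 = -3/2.
Take r = r_1 = -2/3. Let y(x) = x^r sum_{n>=0} a_n x^n with a_0 = 1.
Substitute y = x^r sum a_n x^n and match x^{r+n}. The recurrence is
  D(n) a_n + 2 a_{n-1} = 0,  where D(n) = (r+n)(r+n-1) + (19/6)(r+n) + (1).
  a_n = -2 / D(n) * a_{n-1}.
Since the indicial polynomial factors as (r - r_1)(r - r_2), D(n) = (r_1 + n - r_1)(r_1 + n - r_2) = n(n + 5/6).
Evaluating step by step (a_0 = 1):
  n = 1: D(1) = 1(1 + 5/6) = 11/6; numerator = -2(1) = -2; a_1 = (-2)/(11/6) = -12/11
  n = 2: D(2) = 2(2 + 5/6) = 17/3; numerator = -2(-12/11) = 24/11; a_2 = (24/11)/(17/3) = 72/187
  n = 3: D(3) = 3(3 + 5/6) = 23/2; numerator = -2(72/187) = -144/187; a_3 = (-144/187)/(23/2) = -288/4301

r = -2/3; a_0 = 1; a_1 = -12/11; a_2 = 72/187; a_3 = -288/4301


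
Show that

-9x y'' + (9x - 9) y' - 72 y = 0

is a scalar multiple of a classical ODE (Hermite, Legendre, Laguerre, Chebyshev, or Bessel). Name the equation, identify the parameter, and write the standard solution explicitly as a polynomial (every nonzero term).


All three coefficients share the factor -9; dividing through by -9 gives  x y'' + (1 - x) y' + 8 y = 0.
This matches the Laguerre equation x y'' + (1 - x) y' + n y = 0 with n = 8; the polynomial solution is L_8(x).
With y = sum_k a_k x^k, matching x^k gives (k+1)k a_{k+1} + (k+1) a_{k+1} - k a_k + n a_k = 0, i.e. (k+1)^2 a_{k+1} = (k - n) a_k = (k - 8) a_k. The right side vanishes at k = 8, so the series terminates at degree 8.
Standard normalization L_n(0) = 1 gives a_0 = 1. Work upward with a_{k+1} = (k - 8) a_k / (k+1)^2:
  a_1 = (0 - 8)(1) / 1^2 = -8/1 = -8
  a_2 = (1 - 8)(-8) / 2^2 = 56/4 = 14
  a_3 = (2 - 8)(14) / 3^2 = -84/9 = -28/3
  a_4 = (3 - 8)(-28/3) / 4^2 = (140/3)/16 = 35/12
  a_5 = (4 - 8)(35/12) / 5^2 = (-35/3)/25 = -7/15
  a_6 = (5 - 8)(-7/15) / 6^2 = (7/5)/36 = 7/180
  a_7 = (6 - 8)(7/180) / 7^2 = (-7/90)/49 = -1/630
  a_8 = (7 - 8)(-1/630) / 8^2 = (1/630)/64 = 1/40320
Hence L_8(x) = x^8/40320 - x^7/630 + 7 x^6/180 - 7 x^5/15 + 35 x^4/12 - 28 x^3/3 + 14 x^2 - 8 x + 1.

L_8(x); series = x^8/40320 - x^7/630 + 7 x^6/180 - 7 x^5/15 + 35 x^4/12 - 28 x^3/3 + 14 x^2 - 8 x + 1


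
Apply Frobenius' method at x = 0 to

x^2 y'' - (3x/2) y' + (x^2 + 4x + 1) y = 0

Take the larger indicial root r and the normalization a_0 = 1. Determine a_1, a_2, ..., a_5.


Write in Frobenius form y'' + (p(x)/x) y' + (q(x)/x^2) y = 0:
  p(x) = -3/2,  q(x) = x^2 + 4x + 1.
Indicial equation: r(r-1) + (-3/2) r + (1) = 0 -> roots r_1 = 2, r_2 = 1/2.
Take r = r_1 = 2. Let y(x) = x^r sum_{n>=0} a_n x^n with a_0 = 1.
Substitute y = x^r sum a_n x^n and match x^{r+n}. The recurrence is
  D(n) a_n + 4 a_{n-1} + 1 a_{n-2} = 0,  where D(n) = (r+n)(r+n-1) + (-3/2)(r+n) + (1).
  a_n = [-4 a_{n-1} - 1 a_{n-2}] / D(n).
Since the indicial polynomial factors as (r - r_1)(r - r_2), D(n) = (r_1 + n - r_1)(r_1 + n - r_2) = n(n + 3/2).
Evaluating step by step (a_0 = 1):
  n = 1: D(1) = 1(1 + 3/2) = 5/2; numerator = -4(1) = -4; a_1 = (-4)/(5/2) = -8/5
  n = 2: D(2) = 2(2 + 3/2) = 7; numerator = -4(-8/5) - 1(1) = 27/5; a_2 = (27/5)/(7) = 27/35
  n = 3: D(3) = 3(3 + 3/2) = 27/2; numerator = -4(27/35) - 1(-8/5) = -52/35; a_3 = (-52/35)/(27/2) = -104/945
  n = 4: D(4) = 4(4 + 3/2) = 22; numerator = -4(-104/945) - 1(27/35) = -313/945; a_4 = (-313/945)/(22) = -313/20790
  n = 5: D(5) = 5(5 + 3/2) = 65/2; numerator = -4(-313/20790) - 1(-104/945) = 118/693; a_5 = (118/693)/(65/2) = 236/45045

r = 2; a_0 = 1; a_1 = -8/5; a_2 = 27/35; a_3 = -104/945; a_4 = -313/20790; a_5 = 236/45045


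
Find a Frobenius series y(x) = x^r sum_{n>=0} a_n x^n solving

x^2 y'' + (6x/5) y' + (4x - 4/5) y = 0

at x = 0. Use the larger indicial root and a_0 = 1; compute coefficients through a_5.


Write in Frobenius form y'' + (p(x)/x) y' + (q(x)/x^2) y = 0:
  p(x) = 6/5,  q(x) = 4x - 4/5.
Indicial equation: r(r-1) + (6/5) r + (-4/5) = 0 -> roots r_1 = 4/5, r_2 = -1.
Take r = r_1 = 4/5. Let y(x) = x^r sum_{n>=0} a_n x^n with a_0 = 1.
Substitute y = x^r sum a_n x^n and match x^{r+n}. The recurrence is
  D(n) a_n + 4 a_{n-1} = 0,  where D(n) = (r+n)(r+n-1) + (6/5)(r+n) + (-4/5).
  a_n = -4 / D(n) * a_{n-1}.
Since the indicial polynomial factors as (r - r_1)(r - r_2), D(n) = (r_1 + n - r_1)(r_1 + n - r_2) = n(n + 9/5).
Evaluating step by step (a_0 = 1):
  n = 1: D(1) = 1(1 + 9/5) = 14/5; numerator = -4(1) = -4; a_1 = (-4)/(14/5) = -10/7
  n = 2: D(2) = 2(2 + 9/5) = 38/5; numerator = -4(-10/7) = 40/7; a_2 = (40/7)/(38/5) = 100/133
  n = 3: D(3) = 3(3 + 9/5) = 72/5; numerator = -4(100/133) = -400/133; a_3 = (-400/133)/(72/5) = -250/1197
  n = 4: D(4) = 4(4 + 9/5) = 116/5; numerator = -4(-250/1197) = 1000/1197; a_4 = (1000/1197)/(116/5) = 1250/34713
  n = 5: D(5) = 5(5 + 9/5) = 34; numerator = -4(1250/34713) = -5000/34713; a_5 = (-5000/34713)/(34) = -2500/590121

r = 4/5; a_0 = 1; a_1 = -10/7; a_2 = 100/133; a_3 = -250/1197; a_4 = 1250/34713; a_5 = -2500/590121


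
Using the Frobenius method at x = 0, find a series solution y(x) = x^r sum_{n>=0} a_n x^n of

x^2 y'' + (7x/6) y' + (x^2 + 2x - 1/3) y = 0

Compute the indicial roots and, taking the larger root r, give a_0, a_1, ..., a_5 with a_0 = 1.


Write in Frobenius form y'' + (p(x)/x) y' + (q(x)/x^2) y = 0:
  p(x) = 7/6,  q(x) = x^2 + 2x - 1/3.
Indicial equation: r(r-1) + (7/6) r + (-1/3) = 0 -> roots r_1 = 1/2, r_2 = -2/3.
Take r = r_1 = 1/2. Let y(x) = x^r sum_{n>=0} a_n x^n with a_0 = 1.
Substitute y = x^r sum a_n x^n and match x^{r+n}. The recurrence is
  D(n) a_n + 2 a_{n-1} + 1 a_{n-2} = 0,  where D(n) = (r+n)(r+n-1) + (7/6)(r+n) + (-1/3).
  a_n = [-2 a_{n-1} - 1 a_{n-2}] / D(n).
Since the indicial polynomial factors as (r - r_1)(r - r_2), D(n) = (r_1 + n - r_1)(r_1 + n - r_2) = n(n + 7/6).
Evaluating step by step (a_0 = 1):
  n = 1: D(1) = 1(1 + 7/6) = 13/6; numerator = -2(1) = -2; a_1 = (-2)/(13/6) = -12/13
  n = 2: D(2) = 2(2 + 7/6) = 19/3; numerator = -2(-12/13) - 1(1) = 11/13; a_2 = (11/13)/(19/3) = 33/247
  n = 3: D(3) = 3(3 + 7/6) = 25/2; numerator = -2(33/247) - 1(-12/13) = 162/247; a_3 = (162/247)/(25/2) = 324/6175
  n = 4: D(4) = 4(4 + 7/6) = 62/3; numerator = -2(324/6175) - 1(33/247) = -1473/6175; a_4 = (-1473/6175)/(62/3) = -4419/382850
  n = 5: D(5) = 5(5 + 7/6) = 185/6; numerator = -2(-4419/382850) - 1(324/6175) = -225/7657; a_5 = (-225/7657)/(185/6) = -270/283309

r = 1/2; a_0 = 1; a_1 = -12/13; a_2 = 33/247; a_3 = 324/6175; a_4 = -4419/382850; a_5 = -270/283309


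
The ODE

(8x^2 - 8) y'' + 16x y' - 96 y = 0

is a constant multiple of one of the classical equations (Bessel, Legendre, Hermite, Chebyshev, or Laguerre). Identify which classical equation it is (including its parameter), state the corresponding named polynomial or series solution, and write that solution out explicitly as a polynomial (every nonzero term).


All three coefficients share the factor -8; dividing through by -8 gives  (1 - x^2) y'' - 2x y' + 12 y = 0.
This matches the Legendre equation (1 - x^2) y'' - 2x y' + n(n+1) y = 0 (note the -2x y' term) with n(n+1) = 12, so n = 3; the polynomial solution is P_3(x).
With y = sum_k a_k x^k, matching x^k gives (k+2)(k+1) a_{k+2} = [k(k+1) - n(n+1)] a_k = (k - 3)(k + 4) a_k. The right side vanishes at k = 3, so the series with the parity of 3 terminates at degree 3.
Standard normalization (P_n(1) = 1): leading coefficient (2n)!/(2^n (n!)^2) = 720/(8*36) = 5/2, so a_3 = 5/2. Work downward with a_k = (k+1)(k+2) a_{k+2} / ((k - 3)(k + 4)):
  a_1 = (2)(3)(5/2) / ((1 - 3)(1 + 4)) = 15/(-10) = -3/2
Hence P_3(x) = 5 x^3/2 - 3 x/2.

P_3(x); series = 5 x^3/2 - 3 x/2


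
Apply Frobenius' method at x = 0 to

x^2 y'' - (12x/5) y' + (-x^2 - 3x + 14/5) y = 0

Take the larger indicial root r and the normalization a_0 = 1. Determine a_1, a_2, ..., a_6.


Write in Frobenius form y'' + (p(x)/x) y' + (q(x)/x^2) y = 0:
  p(x) = -12/5,  q(x) = -x^2 - 3x + 14/5.
Indicial equation: r(r-1) + (-12/5) r + (14/5) = 0 -> roots r_1 = 2, r_2 = 7/5.
Take r = r_1 = 2. Let y(x) = x^r sum_{n>=0} a_n x^n with a_0 = 1.
Substitute y = x^r sum a_n x^n and match x^{r+n}. The recurrence is
  D(n) a_n - 3 a_{n-1} - 1 a_{n-2} = 0,  where D(n) = (r+n)(r+n-1) + (-12/5)(r+n) + (14/5).
  a_n = [3 a_{n-1} + 1 a_{n-2}] / D(n).
Since the indicial polynomial factors as (r - r_1)(r - r_2), D(n) = (r_1 + n - r_1)(r_1 + n - r_2) = n(n + 3/5).
Evaluating step by step (a_0 = 1):
  n = 1: D(1) = 1(1 + 3/5) = 8/5; numerator = 3(1) = 3; a_1 = (3)/(8/5) = 15/8
  n = 2: D(2) = 2(2 + 3/5) = 26/5; numerator = 3(15/8) + 1(1) = 53/8; a_2 = (53/8)/(26/5) = 265/208
  n = 3: D(3) = 3(3 + 3/5) = 54/5; numerator = 3(265/208) + 1(15/8) = 1185/208; a_3 = (1185/208)/(54/5) = 1975/3744
  n = 4: D(4) = 4(4 + 3/5) = 92/5; numerator = 3(1975/3744) + 1(265/208) = 3565/1248; a_4 = (3565/1248)/(92/5) = 775/4992
  n = 5: D(5) = 5(5 + 3/5) = 28; numerator = 3(775/4992) + 1(1975/3744) = 14875/14976; a_5 = (14875/14976)/(28) = 2125/59904
  n = 6: D(6) = 6(6 + 3/5) = 198/5; numerator = 3(2125/59904) + 1(775/4992) = 5225/19968; a_6 = (5225/19968)/(198/5) = 2375/359424

r = 2; a_0 = 1; a_1 = 15/8; a_2 = 265/208; a_3 = 1975/3744; a_4 = 775/4992; a_5 = 2125/59904; a_6 = 2375/359424


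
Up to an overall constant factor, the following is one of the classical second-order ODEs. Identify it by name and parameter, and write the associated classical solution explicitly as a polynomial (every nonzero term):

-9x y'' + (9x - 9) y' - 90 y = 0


All three coefficients share the factor -9; dividing through by -9 gives  x y'' + (1 - x) y' + 10 y = 0.
This matches the Laguerre equation x y'' + (1 - x) y' + n y = 0 with n = 10; the polynomial solution is L_10(x).
With y = sum_k a_k x^k, matching x^k gives (k+1)k a_{k+1} + (k+1) a_{k+1} - k a_k + n a_k = 0, i.e. (k+1)^2 a_{k+1} = (k - n) a_k = (k - 10) a_k. The right side vanishes at k = 10, so the series terminates at degree 10.
Standard normalization L_n(0) = 1 gives a_0 = 1. Work upward with a_{k+1} = (k - 10) a_k / (k+1)^2:
  a_1 = (0 - 10)(1) / 1^2 = -10/1 = -10
  a_2 = (1 - 10)(-10) / 2^2 = 90/4 = 45/2
  a_3 = (2 - 10)(45/2) / 3^2 = -180/9 = -20
  a_4 = (3 - 10)(-20) / 4^2 = 140/16 = 35/4
  a_5 = (4 - 10)(35/4) / 5^2 = (-105/2)/25 = -21/10
  a_6 = (5 - 10)(-21/10) / 6^2 = (21/2)/36 = 7/24
  a_7 = (6 - 10)(7/24) / 7^2 = (-7/6)/49 = -1/42
  a_8 = (7 - 10)(-1/42) / 8^2 = (1/14)/64 = 1/896
  a_9 = (8 - 10)(1/896) / 9^2 = (-1/448)/81 = -1/36288
  a_10 = (9 - 10)(-1/36288) / 10^2 = (1/36288)/100 = 1/3628800
Hence L_10(x) = x^10/3628800 - x^9/36288 + x^8/896 - x^7/42 + 7 x^6/24 - 21 x^5/10 + 35 x^4/4 - 20 x^3 + 45 x^2/2 - 10 x + 1.

L_10(x); series = x^10/3628800 - x^9/36288 + x^8/896 - x^7/42 + 7 x^6/24 - 21 x^5/10 + 35 x^4/4 - 20 x^3 + 45 x^2/2 - 10 x + 1


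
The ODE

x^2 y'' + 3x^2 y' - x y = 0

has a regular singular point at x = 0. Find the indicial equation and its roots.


Divide by x^2 to reach normal form y'' + P_1(x) y' + P_2(x) y = 0 with P_1(x) = 3 and P_2(x) = -1/x.
x = 0 is a singular point because the y-coefficient -1/x has a pole at x = 0.
It is a regular singular point because x P_1(x) = p(x) = 3x and x^2 P_2(x) = q(x) = -x are polynomials, hence analytic at x = 0.
p(0) = 0,  q(0) = 0.
Indicial equation: r(r-1) + p(0) r + q(0) = 0, i.e. r^2 + (p(0) - 1) r + q(0) = 0, i.e. r^2 - 1 r = 0.
Discriminant: (-1)^2 - 4(0) = 1, so r = (1 ± 1)/2.
Solving: r_1 = 1, r_2 = 0.

indicial: r^2 - 1 r = 0; roots r_1 = 1, r_2 = 0


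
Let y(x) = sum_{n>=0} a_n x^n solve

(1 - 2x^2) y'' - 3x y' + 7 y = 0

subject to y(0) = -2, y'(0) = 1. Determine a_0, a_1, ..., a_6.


Ansatz: y(x) = sum_{n>=0} a_n x^n, so y'(x) = sum_{n>=1} n a_n x^(n-1) and y''(x) = sum_{n>=2} n(n-1) a_n x^(n-2).
Substitute into P(x) y'' + Q(x) y' + R(x) y = 0 with P(x) = 1 - 2x^2, Q(x) = -3x, R(x) = 7, and match powers of x.
Initial conditions: a_0 = -2, a_1 = 1.
Setting the coefficient of each power of x to zero and solving order by order (substituting the coefficients already found):
  x^0: 2 a_2 + 7 a_0 = 0  ->  2 a_2 = -7 a_0 = 14  ->  a_2 = 7
  x^1: 6 a_3 + 4 a_1 = 0  ->  6 a_3 = -4 a_1 = -4  ->  a_3 = -2/3
  x^2: 12 a_4 - 3 a_2 = 0  ->  12 a_4 = 3 a_2 = 21  ->  a_4 = 7/4
  x^3: 20 a_5 - 14 a_3 = 0  ->  20 a_5 = 14 a_3 = -28/3  ->  a_5 = -7/15
  x^4: 30 a_6 - 29 a_4 = 0  ->  30 a_6 = 29 a_4 = 203/4  ->  a_6 = 203/120
Truncated series: y(x) = -2 + x + 7 x^2 - (2/3) x^3 + (7/4) x^4 - (7/15) x^5 + (203/120) x^6 + O(x^7).

a_0 = -2; a_1 = 1; a_2 = 7; a_3 = -2/3; a_4 = 7/4; a_5 = -7/15; a_6 = 203/120


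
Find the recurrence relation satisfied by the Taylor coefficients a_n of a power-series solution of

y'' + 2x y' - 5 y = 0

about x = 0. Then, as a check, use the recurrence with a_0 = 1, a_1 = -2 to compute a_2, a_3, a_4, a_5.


Substitute y = sum_n a_n x^n.
y''(x) has coefficient (n+2)(n+1) a_{n+2} at x^n;
2 x y'(x) has coefficient 2 n a_n at x^n (shift);
-5 y(x) has coefficient -5 a_n at x^n.
Matching x^n: (n+2)(n+1) a_{n+2} + (2n - 5) a_n = 0.
Thus a_{n+2} = (-2n + 5) / ((n+1)(n+2)) * a_n.

Check with a_0 = 1, a_1 = -2 (apply the recurrence for n = 0, 1, 2, 3): a_0 = 1, a_1 = -2, a_2 = 5/2, a_3 = -1, a_4 = 5/24, a_5 = 1/20.

a_(n+2) = (-2n + 5) / ((n+1)(n+2)) * a_n; check: a_0 = 1, a_1 = -2, a_2 = 5/2, a_3 = -1, a_4 = 5/24, a_5 = 1/20


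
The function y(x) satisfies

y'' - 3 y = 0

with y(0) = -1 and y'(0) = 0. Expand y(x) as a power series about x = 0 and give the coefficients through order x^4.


Ansatz: y(x) = sum_{n>=0} a_n x^n, so y'(x) = sum_{n>=1} n a_n x^(n-1) and y''(x) = sum_{n>=2} n(n-1) a_n x^(n-2).
Substitute into P(x) y'' + Q(x) y' + R(x) y = 0 with P(x) = 1, Q(x) = 0, R(x) = -3, and match powers of x.
Initial conditions: a_0 = -1, a_1 = 0.
Setting the coefficient of each power of x to zero and solving order by order (substituting the coefficients already found):
  x^0: 2 a_2 - 3 a_0 = 0  ->  2 a_2 = 3 a_0 = -3  ->  a_2 = -3/2
  x^1: 6 a_3 - 3 a_1 = 0  ->  6 a_3 = 3 a_1 = 0  ->  a_3 = 0
  x^2: 12 a_4 - 3 a_2 = 0  ->  12 a_4 = 3 a_2 = -9/2  ->  a_4 = -3/8
Truncated series: y(x) = -1 - (3/2) x^2 - (3/8) x^4 + O(x^5).

a_0 = -1; a_1 = 0; a_2 = -3/2; a_3 = 0; a_4 = -3/8


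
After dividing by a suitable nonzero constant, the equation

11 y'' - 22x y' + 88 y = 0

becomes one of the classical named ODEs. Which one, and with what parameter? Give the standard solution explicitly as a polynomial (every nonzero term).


All three coefficients share the factor 11; dividing through by 11 gives  y'' - 2x y' + 8 y = 0.
This matches the Hermite equation y'' - 2x y' + 2n y = 0 with 2n = 8, so n = 4; the polynomial solution is H_4(x).
With y = sum_k a_k x^k, matching x^k gives (k+2)(k+1) a_{k+2} = 2(k - n) a_k = 2(k - 4) a_k. The right side vanishes at k = 4, so the series with the parity of 4 terminates at degree 4.
Standard normalization: leading coefficient of H_n is 2^n, so a_4 = 2^4 = 16. Work downward with a_k = (k+1)(k+2) a_{k+2} / (2(k - n)):
  a_2 = (3)(4)(16) / (2(2 - 4)) = 192/(-4) = -48
  a_0 = (1)(2)(-48) / (2(0 - 4)) = -96/(-8) = 12
Hence H_4(x) = 16 x^4 - 48 x^2 + 12.

H_4(x); series = 16 x^4 - 48 x^2 + 12


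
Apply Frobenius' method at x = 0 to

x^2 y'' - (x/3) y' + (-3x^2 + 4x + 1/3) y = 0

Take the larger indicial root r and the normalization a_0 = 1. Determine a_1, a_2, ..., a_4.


Write in Frobenius form y'' + (p(x)/x) y' + (q(x)/x^2) y = 0:
  p(x) = -1/3,  q(x) = -3x^2 + 4x + 1/3.
Indicial equation: r(r-1) + (-1/3) r + (1/3) = 0 -> roots r_1 = 1, r_2 = 1/3.
Take r = r_1 = 1. Let y(x) = x^r sum_{n>=0} a_n x^n with a_0 = 1.
Substitute y = x^r sum a_n x^n and match x^{r+n}. The recurrence is
  D(n) a_n + 4 a_{n-1} - 3 a_{n-2} = 0,  where D(n) = (r+n)(r+n-1) + (-1/3)(r+n) + (1/3).
  a_n = [-4 a_{n-1} + 3 a_{n-2}] / D(n).
Since the indicial polynomial factors as (r - r_1)(r - r_2), D(n) = (r_1 + n - r_1)(r_1 + n - r_2) = n(n + 2/3).
Evaluating step by step (a_0 = 1):
  n = 1: D(1) = 1(1 + 2/3) = 5/3; numerator = -4(1) = -4; a_1 = (-4)/(5/3) = -12/5
  n = 2: D(2) = 2(2 + 2/3) = 16/3; numerator = -4(-12/5) + 3(1) = 63/5; a_2 = (63/5)/(16/3) = 189/80
  n = 3: D(3) = 3(3 + 2/3) = 11; numerator = -4(189/80) + 3(-12/5) = -333/20; a_3 = (-333/20)/(11) = -333/220
  n = 4: D(4) = 4(4 + 2/3) = 56/3; numerator = -4(-333/220) + 3(189/80) = 2313/176; a_4 = (2313/176)/(56/3) = 6939/9856

r = 1; a_0 = 1; a_1 = -12/5; a_2 = 189/80; a_3 = -333/220; a_4 = 6939/9856


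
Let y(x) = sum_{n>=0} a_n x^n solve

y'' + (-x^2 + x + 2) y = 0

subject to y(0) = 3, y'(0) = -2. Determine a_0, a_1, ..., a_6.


Ansatz: y(x) = sum_{n>=0} a_n x^n, so y'(x) = sum_{n>=1} n a_n x^(n-1) and y''(x) = sum_{n>=2} n(n-1) a_n x^(n-2).
Substitute into P(x) y'' + Q(x) y' + R(x) y = 0 with P(x) = 1, Q(x) = 0, R(x) = -x^2 + x + 2, and match powers of x.
Initial conditions: a_0 = 3, a_1 = -2.
Setting the coefficient of each power of x to zero and solving order by order (substituting the coefficients already found):
  x^0: 2 a_2 + 2 a_0 = 0  ->  2 a_2 = -2 a_0 = -6  ->  a_2 = -3
  x^1: 6 a_3 + 2 a_1 + a_0 = 0  ->  6 a_3 = -2 a_1 - a_0 = 1  ->  a_3 = 1/6
  x^2: 12 a_4 + 2 a_2 + a_1 - a_0 = 0  ->  12 a_4 = -2 a_2 - a_1 + a_0 = 11  ->  a_4 = 11/12
  x^3: 20 a_5 + 2 a_3 + a_2 - a_1 = 0  ->  20 a_5 = -2 a_3 - a_2 + a_1 = 2/3  ->  a_5 = 1/30
  x^4: 30 a_6 + 2 a_4 + a_3 - a_2 = 0  ->  30 a_6 = -2 a_4 - a_3 + a_2 = -5  ->  a_6 = -1/6
Truncated series: y(x) = 3 - 2 x - 3 x^2 + (1/6) x^3 + (11/12) x^4 + (1/30) x^5 - (1/6) x^6 + O(x^7).

a_0 = 3; a_1 = -2; a_2 = -3; a_3 = 1/6; a_4 = 11/12; a_5 = 1/30; a_6 = -1/6


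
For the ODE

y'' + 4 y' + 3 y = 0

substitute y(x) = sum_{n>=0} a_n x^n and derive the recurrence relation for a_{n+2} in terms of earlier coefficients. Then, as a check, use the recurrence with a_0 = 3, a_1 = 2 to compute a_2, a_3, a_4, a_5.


Substitute y = sum_n a_n x^n.
y''(x) has coefficient (n+2)(n+1) a_{n+2} at x^n;
4 y'(x) has coefficient 4 (n+1) a_{n+1} at x^n;
3 y(x) has coefficient 3 a_n at x^n.
Matching x^n: (n+2)(n+1) a_{n+2} + 4 (n+1) a_{n+1} + 3 a_n = 0.
Thus a_{n+2} = [-4 (n+1) a_{n+1} - 3 a_n] / ((n+1)(n+2)).

Check with a_0 = 3, a_1 = 2 (apply the recurrence for n = 0, 1, 2, 3): a_0 = 3, a_1 = 2, a_2 = -17/2, a_3 = 31/3, a_4 = -197/24, a_5 = 301/60.

a_(n+2) = [-4 (n+1) a_(n+1) - 3 a_n] / ((n+1)(n+2)); check: a_0 = 3, a_1 = 2, a_2 = -17/2, a_3 = 31/3, a_4 = -197/24, a_5 = 301/60


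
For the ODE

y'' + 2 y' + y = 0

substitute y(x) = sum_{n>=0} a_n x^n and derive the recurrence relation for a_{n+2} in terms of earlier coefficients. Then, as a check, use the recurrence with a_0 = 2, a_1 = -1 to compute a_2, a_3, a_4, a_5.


Substitute y = sum_n a_n x^n.
y''(x) has coefficient (n+2)(n+1) a_{n+2} at x^n;
2 y'(x) has coefficient 2 (n+1) a_{n+1} at x^n;
y(x) has coefficient 1 a_n at x^n.
Matching x^n: (n+2)(n+1) a_{n+2} + 2 (n+1) a_{n+1} + 1 a_n = 0.
Thus a_{n+2} = [-2 (n+1) a_{n+1} - 1 a_n] / ((n+1)(n+2)).

Check with a_0 = 2, a_1 = -1 (apply the recurrence for n = 0, 1, 2, 3): a_0 = 2, a_1 = -1, a_2 = 0, a_3 = 1/6, a_4 = -1/12, a_5 = 1/40.

a_(n+2) = [-2 (n+1) a_(n+1) - 1 a_n] / ((n+1)(n+2)); check: a_0 = 2, a_1 = -1, a_2 = 0, a_3 = 1/6, a_4 = -1/12, a_5 = 1/40


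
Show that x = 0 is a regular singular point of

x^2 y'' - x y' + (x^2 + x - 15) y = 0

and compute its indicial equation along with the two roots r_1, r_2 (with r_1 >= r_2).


Divide by x^2 to reach normal form y'' + P_1(x) y' + P_2(x) y = 0 with P_1(x) = -1/x and P_2(x) = 1 + 1/x - 15/x^2.
x = 0 is a singular point because the y'-coefficient -1/x has a pole at x = 0 and the y-coefficient 1 + 1/x - 15/x^2 has a pole at x = 0.
It is a regular singular point because x P_1(x) = p(x) = -1 and x^2 P_2(x) = q(x) = x^2 + x - 15 are polynomials, hence analytic at x = 0.
p(0) = -1,  q(0) = -15.
Indicial equation: r(r-1) + p(0) r + q(0) = 0, i.e. r^2 + (p(0) - 1) r + q(0) = 0, i.e. r^2 - 2 r - 15 = 0.
Discriminant: (-2)^2 - 4(-15) = 64, so r = (2 ± 8)/2.
Solving: r_1 = 5, r_2 = -3.

indicial: r^2 - 2 r - 15 = 0; roots r_1 = 5, r_2 = -3


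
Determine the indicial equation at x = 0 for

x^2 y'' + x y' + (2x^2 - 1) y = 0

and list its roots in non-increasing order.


Divide by x^2 to reach normal form y'' + P_1(x) y' + P_2(x) y = 0 with P_1(x) = 1/x and P_2(x) = 2 - 1/x^2.
x = 0 is a singular point because the y'-coefficient 1/x has a pole at x = 0 and the y-coefficient 2 - 1/x^2 has a pole at x = 0.
It is a regular singular point because x P_1(x) = p(x) = 1 and x^2 P_2(x) = q(x) = 2x^2 - 1 are polynomials, hence analytic at x = 0.
p(0) = 1,  q(0) = -1.
Indicial equation: r(r-1) + p(0) r + q(0) = 0, i.e. r^2 + (p(0) - 1) r + q(0) = 0, i.e. r^2 - 1 = 0.
Discriminant: (0)^2 - 4(-1) = 4, so r = (0 ± 2)/2.
Solving: r_1 = 1, r_2 = -1.

indicial: r^2 - 1 = 0; roots r_1 = 1, r_2 = -1


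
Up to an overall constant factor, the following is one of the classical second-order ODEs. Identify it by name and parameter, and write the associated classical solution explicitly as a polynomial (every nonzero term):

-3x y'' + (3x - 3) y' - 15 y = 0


All three coefficients share the factor -3; dividing through by -3 gives  x y'' + (1 - x) y' + 5 y = 0.
This matches the Laguerre equation x y'' + (1 - x) y' + n y = 0 with n = 5; the polynomial solution is L_5(x).
With y = sum_k a_k x^k, matching x^k gives (k+1)k a_{k+1} + (k+1) a_{k+1} - k a_k + n a_k = 0, i.e. (k+1)^2 a_{k+1} = (k - n) a_k = (k - 5) a_k. The right side vanishes at k = 5, so the series terminates at degree 5.
Standard normalization L_n(0) = 1 gives a_0 = 1. Work upward with a_{k+1} = (k - 5) a_k / (k+1)^2:
  a_1 = (0 - 5)(1) / 1^2 = -5/1 = -5
  a_2 = (1 - 5)(-5) / 2^2 = 20/4 = 5
  a_3 = (2 - 5)(5) / 3^2 = -15/9 = -5/3
  a_4 = (3 - 5)(-5/3) / 4^2 = (10/3)/16 = 5/24
  a_5 = (4 - 5)(5/24) / 5^2 = (-5/24)/25 = -1/120
Hence L_5(x) = -x^5/120 + 5 x^4/24 - 5 x^3/3 + 5 x^2 - 5 x + 1.

L_5(x); series = -x^5/120 + 5 x^4/24 - 5 x^3/3 + 5 x^2 - 5 x + 1


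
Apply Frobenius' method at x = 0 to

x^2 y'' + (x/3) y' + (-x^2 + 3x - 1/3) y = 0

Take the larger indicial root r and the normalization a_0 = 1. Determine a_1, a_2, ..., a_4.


Write in Frobenius form y'' + (p(x)/x) y' + (q(x)/x^2) y = 0:
  p(x) = 1/3,  q(x) = -x^2 + 3x - 1/3.
Indicial equation: r(r-1) + (1/3) r + (-1/3) = 0 -> roots r_1 = 1, r_2 = -1/3.
Take r = r_1 = 1. Let y(x) = x^r sum_{n>=0} a_n x^n with a_0 = 1.
Substitute y = x^r sum a_n x^n and match x^{r+n}. The recurrence is
  D(n) a_n + 3 a_{n-1} - 1 a_{n-2} = 0,  where D(n) = (r+n)(r+n-1) + (1/3)(r+n) + (-1/3).
  a_n = [-3 a_{n-1} + 1 a_{n-2}] / D(n).
Since the indicial polynomial factors as (r - r_1)(r - r_2), D(n) = (r_1 + n - r_1)(r_1 + n - r_2) = n(n + 4/3).
Evaluating step by step (a_0 = 1):
  n = 1: D(1) = 1(1 + 4/3) = 7/3; numerator = -3(1) = -3; a_1 = (-3)/(7/3) = -9/7
  n = 2: D(2) = 2(2 + 4/3) = 20/3; numerator = -3(-9/7) + 1(1) = 34/7; a_2 = (34/7)/(20/3) = 51/70
  n = 3: D(3) = 3(3 + 4/3) = 13; numerator = -3(51/70) + 1(-9/7) = -243/70; a_3 = (-243/70)/(13) = -243/910
  n = 4: D(4) = 4(4 + 4/3) = 64/3; numerator = -3(-243/910) + 1(51/70) = 696/455; a_4 = (696/455)/(64/3) = 261/3640

r = 1; a_0 = 1; a_1 = -9/7; a_2 = 51/70; a_3 = -243/910; a_4 = 261/3640


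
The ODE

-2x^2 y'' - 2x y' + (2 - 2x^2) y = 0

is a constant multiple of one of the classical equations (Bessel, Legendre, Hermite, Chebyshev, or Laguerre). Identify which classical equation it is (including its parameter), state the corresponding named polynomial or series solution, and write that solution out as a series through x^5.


All three coefficients share the factor -2; dividing through by -2 gives  x^2 y'' + x y' + (x^2 - 1) y = 0.
This matches the Bessel equation x^2 y'' + x y' + (x^2 - nu^2) y = 0 with nu^2 = 1, so nu = 1; the solution bounded at x = 0 is J_1(x).
Frobenius at x = 0: indicial roots ±nu; for r = nu the recurrence k(k + 2nu) c_k = -c_{k-2} gives the standard series J_nu(x) = sum_{k>=0} (-1)^k / (k! (k+nu)!) (x/2)^(2k+nu). Evaluate the first 3 terms:
  k = 0: (-1)^0 / (0! * 1! * 2^1) x^1 = 1/(1*1*2) x^1 = (1/2) x^1
  k = 1: (-1)^1 / (1! * 2! * 2^3) x^3 = -1/(1*2*8) x^3 = (-1/16) x^3
  k = 2: (-1)^2 / (2! * 3! * 2^5) x^5 = 1/(2*6*32) x^5 = (1/384) x^5
Hence J_1(x) = x^5/384 - x^3/16 + x/2 + ....

J_1(x); series = x^5/384 - x^3/16 + x/2


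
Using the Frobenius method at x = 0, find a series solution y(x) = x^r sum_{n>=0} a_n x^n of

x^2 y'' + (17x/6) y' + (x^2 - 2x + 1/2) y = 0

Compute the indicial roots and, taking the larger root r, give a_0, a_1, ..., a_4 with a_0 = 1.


Write in Frobenius form y'' + (p(x)/x) y' + (q(x)/x^2) y = 0:
  p(x) = 17/6,  q(x) = x^2 - 2x + 1/2.
Indicial equation: r(r-1) + (17/6) r + (1/2) = 0 -> roots r_1 = -1/3, r_2 = -3/2.
Take r = r_1 = -1/3. Let y(x) = x^r sum_{n>=0} a_n x^n with a_0 = 1.
Substitute y = x^r sum a_n x^n and match x^{r+n}. The recurrence is
  D(n) a_n - 2 a_{n-1} + 1 a_{n-2} = 0,  where D(n) = (r+n)(r+n-1) + (17/6)(r+n) + (1/2).
  a_n = [2 a_{n-1} - 1 a_{n-2}] / D(n).
Since the indicial polynomial factors as (r - r_1)(r - r_2), D(n) = (r_1 + n - r_1)(r_1 + n - r_2) = n(n + 7/6).
Evaluating step by step (a_0 = 1):
  n = 1: D(1) = 1(1 + 7/6) = 13/6; numerator = 2(1) = 2; a_1 = (2)/(13/6) = 12/13
  n = 2: D(2) = 2(2 + 7/6) = 19/3; numerator = 2(12/13) - 1(1) = 11/13; a_2 = (11/13)/(19/3) = 33/247
  n = 3: D(3) = 3(3 + 7/6) = 25/2; numerator = 2(33/247) - 1(12/13) = -162/247; a_3 = (-162/247)/(25/2) = -324/6175
  n = 4: D(4) = 4(4 + 7/6) = 62/3; numerator = 2(-324/6175) - 1(33/247) = -1473/6175; a_4 = (-1473/6175)/(62/3) = -4419/382850

r = -1/3; a_0 = 1; a_1 = 12/13; a_2 = 33/247; a_3 = -324/6175; a_4 = -4419/382850


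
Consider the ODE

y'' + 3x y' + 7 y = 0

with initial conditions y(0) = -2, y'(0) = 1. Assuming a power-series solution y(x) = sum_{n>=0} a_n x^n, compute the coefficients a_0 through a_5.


Ansatz: y(x) = sum_{n>=0} a_n x^n, so y'(x) = sum_{n>=1} n a_n x^(n-1) and y''(x) = sum_{n>=2} n(n-1) a_n x^(n-2).
Substitute into P(x) y'' + Q(x) y' + R(x) y = 0 with P(x) = 1, Q(x) = 3x, R(x) = 7, and match powers of x.
Initial conditions: a_0 = -2, a_1 = 1.
Setting the coefficient of each power of x to zero and solving order by order (substituting the coefficients already found):
  x^0: 2 a_2 + 7 a_0 = 0  ->  2 a_2 = -7 a_0 = 14  ->  a_2 = 7
  x^1: 6 a_3 + 10 a_1 = 0  ->  6 a_3 = -10 a_1 = -10  ->  a_3 = -5/3
  x^2: 12 a_4 + 13 a_2 = 0  ->  12 a_4 = -13 a_2 = -91  ->  a_4 = -91/12
  x^3: 20 a_5 + 16 a_3 = 0  ->  20 a_5 = -16 a_3 = 80/3  ->  a_5 = 4/3
Truncated series: y(x) = -2 + x + 7 x^2 - (5/3) x^3 - (91/12) x^4 + (4/3) x^5 + O(x^6).

a_0 = -2; a_1 = 1; a_2 = 7; a_3 = -5/3; a_4 = -91/12; a_5 = 4/3


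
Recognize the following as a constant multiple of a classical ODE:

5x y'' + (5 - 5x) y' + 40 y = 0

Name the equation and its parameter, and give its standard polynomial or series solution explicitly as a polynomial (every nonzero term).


All three coefficients share the factor 5; dividing through by 5 gives  x y'' + (1 - x) y' + 8 y = 0.
This matches the Laguerre equation x y'' + (1 - x) y' + n y = 0 with n = 8; the polynomial solution is L_8(x).
With y = sum_k a_k x^k, matching x^k gives (k+1)k a_{k+1} + (k+1) a_{k+1} - k a_k + n a_k = 0, i.e. (k+1)^2 a_{k+1} = (k - n) a_k = (k - 8) a_k. The right side vanishes at k = 8, so the series terminates at degree 8.
Standard normalization L_n(0) = 1 gives a_0 = 1. Work upward with a_{k+1} = (k - 8) a_k / (k+1)^2:
  a_1 = (0 - 8)(1) / 1^2 = -8/1 = -8
  a_2 = (1 - 8)(-8) / 2^2 = 56/4 = 14
  a_3 = (2 - 8)(14) / 3^2 = -84/9 = -28/3
  a_4 = (3 - 8)(-28/3) / 4^2 = (140/3)/16 = 35/12
  a_5 = (4 - 8)(35/12) / 5^2 = (-35/3)/25 = -7/15
  a_6 = (5 - 8)(-7/15) / 6^2 = (7/5)/36 = 7/180
  a_7 = (6 - 8)(7/180) / 7^2 = (-7/90)/49 = -1/630
  a_8 = (7 - 8)(-1/630) / 8^2 = (1/630)/64 = 1/40320
Hence L_8(x) = x^8/40320 - x^7/630 + 7 x^6/180 - 7 x^5/15 + 35 x^4/12 - 28 x^3/3 + 14 x^2 - 8 x + 1.

L_8(x); series = x^8/40320 - x^7/630 + 7 x^6/180 - 7 x^5/15 + 35 x^4/12 - 28 x^3/3 + 14 x^2 - 8 x + 1


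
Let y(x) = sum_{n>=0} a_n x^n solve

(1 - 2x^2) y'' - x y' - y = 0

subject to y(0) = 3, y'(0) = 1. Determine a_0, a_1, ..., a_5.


Ansatz: y(x) = sum_{n>=0} a_n x^n, so y'(x) = sum_{n>=1} n a_n x^(n-1) and y''(x) = sum_{n>=2} n(n-1) a_n x^(n-2).
Substitute into P(x) y'' + Q(x) y' + R(x) y = 0 with P(x) = 1 - 2x^2, Q(x) = -x, R(x) = -1, and match powers of x.
Initial conditions: a_0 = 3, a_1 = 1.
Setting the coefficient of each power of x to zero and solving order by order (substituting the coefficients already found):
  x^0: 2 a_2 - a_0 = 0  ->  2 a_2 = a_0 = 3  ->  a_2 = 3/2
  x^1: 6 a_3 - 2 a_1 = 0  ->  6 a_3 = 2 a_1 = 2  ->  a_3 = 1/3
  x^2: 12 a_4 - 7 a_2 = 0  ->  12 a_4 = 7 a_2 = 21/2  ->  a_4 = 7/8
  x^3: 20 a_5 - 16 a_3 = 0  ->  20 a_5 = 16 a_3 = 16/3  ->  a_5 = 4/15
Truncated series: y(x) = 3 + x + (3/2) x^2 + (1/3) x^3 + (7/8) x^4 + (4/15) x^5 + O(x^6).

a_0 = 3; a_1 = 1; a_2 = 3/2; a_3 = 1/3; a_4 = 7/8; a_5 = 4/15


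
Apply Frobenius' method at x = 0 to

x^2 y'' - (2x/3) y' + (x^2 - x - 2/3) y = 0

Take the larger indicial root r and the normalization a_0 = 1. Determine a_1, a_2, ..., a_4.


Write in Frobenius form y'' + (p(x)/x) y' + (q(x)/x^2) y = 0:
  p(x) = -2/3,  q(x) = x^2 - x - 2/3.
Indicial equation: r(r-1) + (-2/3) r + (-2/3) = 0 -> roots r_1 = 2, r_2 = -1/3.
Take r = r_1 = 2. Let y(x) = x^r sum_{n>=0} a_n x^n with a_0 = 1.
Substitute y = x^r sum a_n x^n and match x^{r+n}. The recurrence is
  D(n) a_n - 1 a_{n-1} + 1 a_{n-2} = 0,  where D(n) = (r+n)(r+n-1) + (-2/3)(r+n) + (-2/3).
  a_n = [1 a_{n-1} - 1 a_{n-2}] / D(n).
Since the indicial polynomial factors as (r - r_1)(r - r_2), D(n) = (r_1 + n - r_1)(r_1 + n - r_2) = n(n + 7/3).
Evaluating step by step (a_0 = 1):
  n = 1: D(1) = 1(1 + 7/3) = 10/3; numerator = 1(1) = 1; a_1 = (1)/(10/3) = 3/10
  n = 2: D(2) = 2(2 + 7/3) = 26/3; numerator = 1(3/10) - 1(1) = -7/10; a_2 = (-7/10)/(26/3) = -21/260
  n = 3: D(3) = 3(3 + 7/3) = 16; numerator = 1(-21/260) - 1(3/10) = -99/260; a_3 = (-99/260)/(16) = -99/4160
  n = 4: D(4) = 4(4 + 7/3) = 76/3; numerator = 1(-99/4160) - 1(-21/260) = 237/4160; a_4 = (237/4160)/(76/3) = 711/316160

r = 2; a_0 = 1; a_1 = 3/10; a_2 = -21/260; a_3 = -99/4160; a_4 = 711/316160
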